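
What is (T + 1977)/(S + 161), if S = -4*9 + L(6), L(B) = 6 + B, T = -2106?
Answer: -129/137 ≈ -0.94161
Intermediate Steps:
S = -24 (S = -4*9 + (6 + 6) = -36 + 12 = -24)
(T + 1977)/(S + 161) = (-2106 + 1977)/(-24 + 161) = -129/137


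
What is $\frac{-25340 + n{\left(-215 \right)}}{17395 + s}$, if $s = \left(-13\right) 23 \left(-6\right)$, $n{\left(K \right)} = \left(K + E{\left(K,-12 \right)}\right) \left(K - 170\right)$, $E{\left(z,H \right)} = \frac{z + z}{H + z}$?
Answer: $\frac{12872195}{4355903} \approx 2.9551$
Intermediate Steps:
$E{\left(z,H \right)} = \frac{2 z}{H + z}$
$n{\left(K \right)} = \left(-170 + K\right) \left(K + \frac{2 K}{-12 + K}\right)$ ($n{\left(K \right)} = \left(K + \frac{2 K}{-12 + K}\right) \left(K - 170\right) = \left(K + \frac{2 K}{-12 + K}\right) \left(-170 + K\right) = \left(-170 + K\right) \left(K + \frac{2 K}{-12 + K}\right)$)
$s = 1794$ ($s = \left(-299\right) \left(-6\right) = 1794$)
$\frac{-25340 + n{\left(-215 \right)}}{17395 + s} = \frac{-25340 - \frac{215 \left(1700 + \left(-215\right)^{2} - -38700\right)}{-12 - 215}}{17395 + 1794} = \frac{-25340 - \frac{215 \left(1700 + 46225 + 38700\right)}{-227}}{19189} = \left(-25340 - \left(- \frac{215}{227}\right) 86625\right) \frac{1}{19189} = \left(-25340 + \frac{18624375}{227}\right) \frac{1}{19189} = \frac{12872195}{227} \cdot \frac{1}{19189} = \frac{12872195}{4355903}$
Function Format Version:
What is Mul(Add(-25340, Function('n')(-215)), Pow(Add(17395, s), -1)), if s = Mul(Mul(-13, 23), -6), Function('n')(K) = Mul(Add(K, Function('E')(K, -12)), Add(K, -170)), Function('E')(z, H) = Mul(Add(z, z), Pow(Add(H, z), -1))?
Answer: Rational(12872195, 4355903) ≈ 2.9551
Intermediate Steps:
Function('E')(z, H) = Mul(2, z, Pow(Add(H, z), -1)) (Function('E')(z, H) = Mul(Mul(2, z), Pow(Add(H, z), -1)) = Mul(2, z, Pow(Add(H, z), -1)))
Function('n')(K) = Mul(Add(-170, K), Add(K, Mul(2, K, Pow(Add(-12, K), -1)))) (Function('n')(K) = Mul(Add(K, Mul(2, K, Pow(Add(-12, K), -1))), Add(K, -170)) = Mul(Add(K, Mul(2, K, Pow(Add(-12, K), -1))), Add(-170, K)) = Mul(Add(-170, K), Add(K, Mul(2, K, Pow(Add(-12, K), -1)))))
s = 1794 (s = Mul(-299, -6) = 1794)
Mul(Add(-25340, Function('n')(-215)), Pow(Add(17395, s), -1)) = Mul(Add(-25340, Mul(-215, Pow(Add(-12, -215), -1), Add(1700, Pow(-215, 2), Mul(-180, -215)))), Pow(Add(17395, 1794), -1)) = Mul(Add(-25340, Mul(-215, Pow(-227, -1), Add(1700, 46225, 38700))), Pow(19189, -1)) = Mul(Add(-25340, Mul(-215, Rational(-1, 227), 86625)), Rational(1, 19189)) = Mul(Add(-25340, Rational(18624375, 227)), Rational(1, 19189)) = Mul(Rational(12872195, 227), Rational(1, 19189)) = Rational(12872195, 4355903)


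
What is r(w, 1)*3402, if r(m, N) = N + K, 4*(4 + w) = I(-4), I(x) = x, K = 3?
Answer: 13608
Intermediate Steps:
w = -5 (w = -4 + (¼)*(-4) = -4 - 1 = -5)
r(m, N) = 3 + N (r(m, N) = N + 3 = 3 + N)
r(w, 1)*3402 = (3 + 1)*3402 = 4*3402 = 13608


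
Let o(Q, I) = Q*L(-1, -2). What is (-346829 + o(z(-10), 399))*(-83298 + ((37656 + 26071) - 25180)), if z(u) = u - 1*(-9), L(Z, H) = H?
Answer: 15520855077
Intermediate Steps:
z(u) = 9 + u (z(u) = u + 9 = 9 + u)
o(Q, I) = -2*Q (o(Q, I) = Q*(-2) = -2*Q)
(-346829 + o(z(-10), 399))*(-83298 + ((37656 + 26071) - 25180)) = (-346829 - 2*(9 - 10))*(-83298 + ((37656 + 26071) - 25180)) = (-346829 - 2*(-1))*(-83298 + (63727 - 25180)) = (-346829 + 2)*(-83298 + 38547) = -346827*(-44751) = 15520855077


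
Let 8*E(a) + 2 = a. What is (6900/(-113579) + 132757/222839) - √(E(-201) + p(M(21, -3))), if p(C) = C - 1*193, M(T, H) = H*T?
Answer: 13540818203/25309830781 - I*√4502/4 ≈ 0.535 - 16.774*I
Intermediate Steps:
E(a) = -¼ + a/8
p(C) = -193 + C (p(C) = C - 193 = -193 + C)
(6900/(-113579) + 132757/222839) - √(E(-201) + p(M(21, -3))) = (6900/(-113579) + 132757/222839) - √((-¼ + (⅛)*(-201)) + (-193 - 3*21)) = (6900*(-1/113579) + 132757*(1/222839)) - √((-¼ - 201/8) + (-193 - 63)) = (-6900/113579 + 132757/222839) - √(-203/8 - 256) = 13540818203/25309830781 - √(-2251/8) = 13540818203/25309830781 - I*√4502/4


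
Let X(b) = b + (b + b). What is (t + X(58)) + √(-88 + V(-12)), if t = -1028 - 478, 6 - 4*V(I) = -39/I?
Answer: -1332 + I*√1397/4 ≈ -1332.0 + 9.3441*I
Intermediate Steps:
V(I) = 3/2 + 39/(4*I) (V(I) = 3/2 - (-39)/(4*I) = 3/2 + 39/(4*I))
X(b) = 3*b (X(b) = b + 2*b = 3*b)
t = -1506
(t + X(58)) + √(-88 + V(-12)) = (-1506 + 3*58) + √(-88 + (¾)*(13 + 2*(-12))/(-12)) = (-1506 + 174) + √(-88 + (¾)*(-1/12)*(13 - 24)) = -1332 + √(-88 + (¾)*(-1/12)*(-11)) = -1332 + √(-88 + 11/16) = -1332 + √(-1397/16) = -1332 + I*√1397/4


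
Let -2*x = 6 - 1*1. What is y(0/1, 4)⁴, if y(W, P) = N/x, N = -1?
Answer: 16/625 ≈ 0.025600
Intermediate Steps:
x = -5/2 (x = -(6 - 1*1)/2 = -(6 - 1)/2 = -½*5 = -5/2 ≈ -2.5000)
y(W, P) = ⅖ (y(W, P) = -1/(-5/2) = -1*(-⅖) = ⅖)
y(0/1, 4)⁴ = (⅖)⁴ = 16/625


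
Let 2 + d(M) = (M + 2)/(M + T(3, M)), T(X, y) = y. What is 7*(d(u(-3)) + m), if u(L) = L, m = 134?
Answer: 5551/6 ≈ 925.17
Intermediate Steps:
d(M) = -2 + (2 + M)/(2*M) (d(M) = -2 + (M + 2)/(M + M) = -2 + (2 + M)/((2*M)) = -2 + (2 + M)*(1/(2*M)) = -2 + (2 + M)/(2*M))
7*(d(u(-3)) + m) = 7*((-3/2 + 1/(-3)) + 134) = 7*((-3/2 - 1/3) + 134) = 7*(-11/6 + 134) = 7*(793/6) = 5551/6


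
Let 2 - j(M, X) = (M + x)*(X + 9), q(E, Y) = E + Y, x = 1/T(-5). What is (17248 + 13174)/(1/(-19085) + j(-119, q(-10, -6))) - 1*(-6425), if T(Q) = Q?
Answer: 20297845401/3177271 ≈ 6388.5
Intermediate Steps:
x = -1/5 (x = 1/(-5) = -1/5 ≈ -0.20000)
j(M, X) = 2 - (9 + X)*(-1/5 + M) (j(M, X) = 2 - (M - 1/5)*(X + 9) = 2 - (-1/5 + M)*(9 + X) = 2 - (9 + X)*(-1/5 + M))
(17248 + 13174)/(1/(-19085) + j(-119, q(-10, -6))) - 1*(-6425) = (17248 + 13174)/(1/(-19085) + (19/5 - 9*(-119) + (-10 - 6)/5 - 1*(-119)*(-10 - 6))) - 1*(-6425) = 30422/(-1/19085 + (19/5 + 1071 + (1/5)*(-16) - 1*(-119)*(-16))) + 6425 = 30422/(-1/19085 + (19/5 + 1071 - 16/5 - 1904)) + 6425 = 30422/(-1/19085 - 4162/5) + 6425 = 30422/(-3177271/3817) + 6425 = 30422*(-3817/3177271) + 6425 = -116120774/3177271 + 6425 = 20297845401/3177271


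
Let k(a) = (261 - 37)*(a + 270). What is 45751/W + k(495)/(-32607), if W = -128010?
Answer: -2603066273/463780230 ≈ -5.6127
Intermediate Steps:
k(a) = 60480 + 224*a (k(a) = 224*(270 + a) = 60480 + 224*a)
45751/W + k(495)/(-32607) = 45751/(-128010) + (60480 + 224*495)/(-32607) = 45751*(-1/128010) + (60480 + 110880)*(-1/32607) = -45751/128010 + 171360*(-1/32607) = -45751/128010 - 19040/3623 = -2603066273/463780230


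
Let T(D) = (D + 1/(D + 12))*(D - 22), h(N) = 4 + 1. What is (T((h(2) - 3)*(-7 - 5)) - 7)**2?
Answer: 43626025/36 ≈ 1.2118e+6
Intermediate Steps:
h(N) = 5
T(D) = (-22 + D)*(D + 1/(12 + D)) (T(D) = (D + 1/(12 + D))*(-22 + D) = (-22 + D)*(D + 1/(12 + D)))
(T((h(2) - 3)*(-7 - 5)) - 7)**2 = ((-22 + ((5 - 3)*(-7 - 5))**3 - 263*(5 - 3)*(-7 - 5) - 10*(-7 - 5)**2*(5 - 3)**2)/(12 + (5 - 3)*(-7 - 5)) - 7)**2 = ((-22 + (2*(-12))**3 - 526*(-12) - 10*(2*(-12))**2)/(12 + 2*(-12)) - 7)**2 = ((-22 + (-24)**3 - 263*(-24) - 10*(-24)**2)/(12 - 24) - 7)**2 = ((-22 - 13824 + 6312 - 10*576)/(-12) - 7)**2 = (-(-22 - 13824 + 6312 - 5760)/12 - 7)**2 = (-1/12*(-13294) - 7)**2 = (6647/6 - 7)**2 = (6605/6)**2 = 43626025/36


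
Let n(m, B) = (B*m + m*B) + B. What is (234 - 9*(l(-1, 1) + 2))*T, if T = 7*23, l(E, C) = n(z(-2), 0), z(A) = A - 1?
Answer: 34776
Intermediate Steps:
z(A) = -1 + A
n(m, B) = B + 2*B*m (n(m, B) = (B*m + B*m) + B = 2*B*m + B = B + 2*B*m)
l(E, C) = 0 (l(E, C) = 0*(1 + 2*(-1 - 2)) = 0*(1 + 2*(-3)) = 0*(1 - 6) = 0*(-5) = 0)
T = 161
(234 - 9*(l(-1, 1) + 2))*T = (234 - 9*(0 + 2))*161 = (234 - 9*2)*161 = (234 - 18)*161 = 216*161 = 34776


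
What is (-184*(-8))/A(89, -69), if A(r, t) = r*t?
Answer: -64/267 ≈ -0.23970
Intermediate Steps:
(-184*(-8))/A(89, -69) = (-184*(-8))/((89*(-69))) = 1472/(-6141) = 1472*(-1/6141) = -64/267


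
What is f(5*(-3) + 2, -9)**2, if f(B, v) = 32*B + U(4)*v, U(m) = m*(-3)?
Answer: 94864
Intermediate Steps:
U(m) = -3*m
f(B, v) = -12*v + 32*B (f(B, v) = 32*B + (-3*4)*v = 32*B - 12*v = -12*v + 32*B)
f(5*(-3) + 2, -9)**2 = (-12*(-9) + 32*(5*(-3) + 2))**2 = (108 + 32*(-15 + 2))**2 = (108 + 32*(-13))**2 = (108 - 416)**2 = (-308)**2 = 94864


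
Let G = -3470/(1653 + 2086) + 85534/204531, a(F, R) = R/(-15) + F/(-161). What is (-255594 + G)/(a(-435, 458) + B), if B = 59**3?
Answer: -78674141505163225/63208818139481408 ≈ -1.2447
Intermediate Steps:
a(F, R) = -R/15 - F/161 (a(F, R) = R*(-1/15) + F*(-1/161) = -R/15 - F/161)
G = -389910944/764741409 (G = -3470/3739 + 85534*(1/204531) = -3470*1/3739 + 85534/204531 = -3470/3739 + 85534/204531 = -389910944/764741409 ≈ -0.50986)
B = 205379
(-255594 + G)/(a(-435, 458) + B) = (-255594 - 389910944/764741409)/((-1/15*458 - 1/161*(-435)) + 205379) = -195463705602890/(764741409*((-458/15 + 435/161) + 205379)) = -195463705602890/(764741409*(-67213/2415 + 205379)) = -195463705602890/(764741409*495923072/2415) = -195463705602890/764741409*2415/495923072 = -78674141505163225/63208818139481408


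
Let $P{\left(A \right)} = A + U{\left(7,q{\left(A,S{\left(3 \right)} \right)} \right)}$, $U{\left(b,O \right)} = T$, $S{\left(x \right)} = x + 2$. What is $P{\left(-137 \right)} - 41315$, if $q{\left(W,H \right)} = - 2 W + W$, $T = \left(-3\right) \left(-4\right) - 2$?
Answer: $-41442$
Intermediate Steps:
$S{\left(x \right)} = 2 + x$
$T = 10$ ($T = 12 - 2 = 10$)
$q{\left(W,H \right)} = - W$
$U{\left(b,O \right)} = 10$
$P{\left(A \right)} = 10 + A$ ($P{\left(A \right)} = A + 10 = 10 + A$)
$P{\left(-137 \right)} - 41315 = \left(10 - 137\right) - 41315 = -127 - 41315 = -41442$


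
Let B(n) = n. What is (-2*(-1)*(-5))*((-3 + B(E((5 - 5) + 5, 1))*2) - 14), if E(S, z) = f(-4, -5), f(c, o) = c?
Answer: 250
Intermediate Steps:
E(S, z) = -4
(-2*(-1)*(-5))*((-3 + B(E((5 - 5) + 5, 1))*2) - 14) = (-2*(-1)*(-5))*((-3 - 4*2) - 14) = (2*(-5))*((-3 - 8) - 14) = -10*(-11 - 14) = -10*(-25) = 250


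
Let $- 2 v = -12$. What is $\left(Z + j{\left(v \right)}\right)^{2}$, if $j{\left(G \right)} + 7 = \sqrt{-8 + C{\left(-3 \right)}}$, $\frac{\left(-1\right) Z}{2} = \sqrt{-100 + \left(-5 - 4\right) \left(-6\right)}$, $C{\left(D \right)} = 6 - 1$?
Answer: $\left(7 - i \sqrt{3} + 2 i \sqrt{46}\right)^{2} \approx -91.011 + 165.66 i$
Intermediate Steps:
$v = 6$ ($v = \left(- \frac{1}{2}\right) \left(-12\right) = 6$)
$C{\left(D \right)} = 5$
$Z = - 2 i \sqrt{46}$ ($Z = - 2 \sqrt{-100 + \left(-5 - 4\right) \left(-6\right)} = - 2 \sqrt{-100 - -54} = - 2 \sqrt{-100 + 54} = - 2 \sqrt{-46} = - 2 i \sqrt{46} \approx - 13.565 i$)
$j{\left(G \right)} = -7 + i \sqrt{3}$ ($j{\left(G \right)} = -7 + \sqrt{-8 + 5} = -7 + \sqrt{-3} = -7 + i \sqrt{3}$)
$\left(Z + j{\left(v \right)}\right)^{2} = \left(- 2 i \sqrt{46} - \left(7 - i \sqrt{3}\right)\right)^{2} = \left(-7 + i \sqrt{3} - 2 i \sqrt{46}\right)^{2}$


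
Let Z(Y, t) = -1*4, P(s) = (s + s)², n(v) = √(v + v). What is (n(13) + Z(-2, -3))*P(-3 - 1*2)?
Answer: -400 + 100*√26 ≈ 109.90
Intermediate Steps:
n(v) = √2*√v (n(v) = √(2*v) = √2*√v)
P(s) = 4*s² (P(s) = (2*s)² = 4*s²)
Z(Y, t) = -4
(n(13) + Z(-2, -3))*P(-3 - 1*2) = (√2*√13 - 4)*(4*(-3 - 1*2)²) = (√26 - 4)*(4*(-3 - 2)²) = (-4 + √26)*(4*(-5)²) = (-4 + √26)*(4*25) = (-4 + √26)*100 = -400 + 100*√26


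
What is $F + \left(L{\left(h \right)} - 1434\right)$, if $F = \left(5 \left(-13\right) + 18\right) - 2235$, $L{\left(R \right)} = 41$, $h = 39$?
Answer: $-3675$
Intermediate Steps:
$F = -2282$ ($F = \left(-65 + 18\right) - 2235 = -47 - 2235 = -2282$)
$F + \left(L{\left(h \right)} - 1434\right) = -2282 + \left(41 - 1434\right) = -2282 - 1393 = -3675$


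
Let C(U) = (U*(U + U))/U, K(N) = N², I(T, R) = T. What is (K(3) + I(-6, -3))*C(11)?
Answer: 66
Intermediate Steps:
C(U) = 2*U (C(U) = (U*(2*U))/U = (2*U²)/U = 2*U)
(K(3) + I(-6, -3))*C(11) = (3² - 6)*(2*11) = (9 - 6)*22 = 3*22 = 66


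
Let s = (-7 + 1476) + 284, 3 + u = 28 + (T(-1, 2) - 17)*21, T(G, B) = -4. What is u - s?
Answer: -2169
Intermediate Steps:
u = -416 (u = -3 + (28 + (-4 - 17)*21) = -3 + (28 - 21*21) = -3 + (28 - 441) = -3 - 413 = -416)
s = 1753 (s = 1469 + 284 = 1753)
u - s = -416 - 1*1753 = -416 - 1753 = -2169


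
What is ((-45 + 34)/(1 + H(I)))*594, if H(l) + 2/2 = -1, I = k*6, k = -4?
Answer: 6534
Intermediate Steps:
I = -24 (I = -4*6 = -24)
H(l) = -2 (H(l) = -1 - 1 = -2)
((-45 + 34)/(1 + H(I)))*594 = ((-45 + 34)/(1 - 2))*594 = -11/(-1)*594 = -11*(-1)*594 = 11*594 = 6534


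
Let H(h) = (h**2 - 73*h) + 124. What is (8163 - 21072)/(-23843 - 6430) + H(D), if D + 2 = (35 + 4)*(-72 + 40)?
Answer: 16689246837/10091 ≈ 1.6539e+6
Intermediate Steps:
D = -1250 (D = -2 + (35 + 4)*(-72 + 40) = -2 + 39*(-32) = -2 - 1248 = -1250)
H(h) = 124 + h**2 - 73*h
(8163 - 21072)/(-23843 - 6430) + H(D) = (8163 - 21072)/(-23843 - 6430) + (124 + (-1250)**2 - 73*(-1250)) = -12909/(-30273) + (124 + 1562500 + 91250) = -12909*(-1/30273) + 1653874 = 4303/10091 + 1653874 = 16689246837/10091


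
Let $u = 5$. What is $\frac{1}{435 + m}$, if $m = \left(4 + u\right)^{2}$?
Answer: $\frac{1}{516} \approx 0.001938$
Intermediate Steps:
$m = 81$ ($m = \left(4 + 5\right)^{2} = 9^{2} = 81$)
$\frac{1}{435 + m} = \frac{1}{435 + 81} = \frac{1}{516}$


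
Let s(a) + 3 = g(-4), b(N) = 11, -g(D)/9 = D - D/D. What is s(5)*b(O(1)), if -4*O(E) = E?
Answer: 462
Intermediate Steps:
g(D) = 9 - 9*D (g(D) = -9*(D - D/D) = -9*(D - 1*1) = -9*(D - 1) = -9*(-1 + D) = 9 - 9*D)
O(E) = -E/4
s(a) = 42 (s(a) = -3 + (9 - 9*(-4)) = -3 + (9 + 36) = -3 + 45 = 42)
s(5)*b(O(1)) = 42*11 = 462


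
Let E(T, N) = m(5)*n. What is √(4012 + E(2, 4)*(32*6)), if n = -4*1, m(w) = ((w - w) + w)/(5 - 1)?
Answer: 2*√763 ≈ 55.245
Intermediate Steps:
m(w) = w/4 (m(w) = (0 + w)/4 = w*(¼) = w/4)
n = -4
E(T, N) = -5 (E(T, N) = ((¼)*5)*(-4) = (5/4)*(-4) = -5)
√(4012 + E(2, 4)*(32*6)) = √(4012 - 160*6) = √(4012 - 5*192) = √(4012 - 960) = √3052 = 2*√763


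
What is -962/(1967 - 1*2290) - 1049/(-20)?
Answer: 358067/6460 ≈ 55.428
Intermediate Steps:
-962/(1967 - 1*2290) - 1049/(-20) = -962/(1967 - 2290) - 1049*(-1/20) = -962/(-323) + 1049/20 = -962*(-1/323) + 1049/20 = 962/323 + 1049/20 = 358067/6460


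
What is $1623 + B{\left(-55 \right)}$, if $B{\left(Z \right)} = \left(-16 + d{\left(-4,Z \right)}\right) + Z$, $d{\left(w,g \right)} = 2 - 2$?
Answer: $1552$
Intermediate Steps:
$d{\left(w,g \right)} = 0$ ($d{\left(w,g \right)} = 2 - 2 = 0$)
$B{\left(Z \right)} = -16 + Z$ ($B{\left(Z \right)} = \left(-16 + 0\right) + Z = -16 + Z$)
$1623 + B{\left(-55 \right)} = 1623 - 71 = 1552$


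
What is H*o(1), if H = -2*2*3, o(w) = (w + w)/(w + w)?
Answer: -12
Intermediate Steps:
o(w) = 1 (o(w) = (2*w)/((2*w)) = (2*w)*(1/(2*w)) = 1)
H = -12 (H = -4*3 = -12)
H*o(1) = -12*1 = -12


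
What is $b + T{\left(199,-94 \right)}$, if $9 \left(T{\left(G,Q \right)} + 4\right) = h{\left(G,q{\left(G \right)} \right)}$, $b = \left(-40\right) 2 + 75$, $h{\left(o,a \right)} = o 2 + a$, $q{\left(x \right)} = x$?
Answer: $\frac{172}{3} \approx 57.333$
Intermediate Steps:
$h{\left(o,a \right)} = a + 2 o$ ($h{\left(o,a \right)} = 2 o + a = a + 2 o$)
$b = -5$ ($b = -80 + 75 = -5$)
$T{\left(G,Q \right)} = -4 + \frac{G}{3}$ ($T{\left(G,Q \right)} = -4 + \frac{G + 2 G}{9} = -4 + \frac{3 G}{9} = -4 + \frac{G}{3}$)
$b + T{\left(199,-94 \right)} = -5 + \left(-4 + \frac{1}{3} \cdot 199\right) = -5 + \left(-4 + \frac{199}{3}\right) = -5 + \frac{187}{3} = \frac{172}{3}$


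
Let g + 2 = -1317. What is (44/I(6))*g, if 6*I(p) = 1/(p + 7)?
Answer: -4526808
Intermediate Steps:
g = -1319 (g = -2 - 1317 = -1319)
I(p) = 1/(6*(7 + p)) (I(p) = 1/(6*(p + 7)) = 1/(6*(7 + p)))
(44/I(6))*g = (44/((1/(6*(7 + 6)))))*(-1319) = (44/(((1/6)/13)))*(-1319) = (44/(((1/6)*(1/13))))*(-1319) = (44/(1/78))*(-1319) = (44*78)*(-1319) = 3432*(-1319) = -4526808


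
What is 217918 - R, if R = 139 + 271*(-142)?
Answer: 256261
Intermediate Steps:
R = -38343 (R = 139 - 38482 = -38343)
217918 - R = 217918 - 1*(-38343) = 217918 + 38343 = 256261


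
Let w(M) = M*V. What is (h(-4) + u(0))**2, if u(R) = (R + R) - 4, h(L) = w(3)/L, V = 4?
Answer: 49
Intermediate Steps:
w(M) = 4*M (w(M) = M*4 = 4*M)
h(L) = 12/L (h(L) = (4*3)/L = 12/L)
u(R) = -4 + 2*R (u(R) = 2*R - 4 = -4 + 2*R)
(h(-4) + u(0))**2 = (12/(-4) + (-4 + 2*0))**2 = (12*(-1/4) + (-4 + 0))**2 = (-3 - 4)**2 = (-7)**2 = 49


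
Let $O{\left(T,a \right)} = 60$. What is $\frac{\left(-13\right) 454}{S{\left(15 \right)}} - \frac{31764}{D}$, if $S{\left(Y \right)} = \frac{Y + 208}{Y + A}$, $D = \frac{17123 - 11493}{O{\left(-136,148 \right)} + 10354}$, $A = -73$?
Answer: $- \frac{35919498464}{627745} \approx -57220.0$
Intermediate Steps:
$D = \frac{2815}{5207}$ ($D = \frac{17123 - 11493}{60 + 10354} = \frac{5630}{10414} = 5630 \cdot \frac{1}{10414} = \frac{2815}{5207} \approx 0.54062$)
$S{\left(Y \right)} = \frac{208 + Y}{-73 + Y}$ ($S{\left(Y \right)} = \frac{Y + 208}{Y - 73} = \frac{208 + Y}{-73 + Y}$)
$\frac{\left(-13\right) 454}{S{\left(15 \right)}} - \frac{31764}{D} = \frac{\left(-13\right) 454}{\frac{1}{-73 + 15} \left(208 + 15\right)} - \frac{31764}{\frac{2815}{5207}} = - \frac{5902}{\frac{1}{-58} \cdot 223} - \frac{165395148}{2815} = - \frac{5902}{\left(- \frac{1}{58}\right) 223} - \frac{165395148}{2815} = - \frac{5902}{- \frac{223}{58}} - \frac{165395148}{2815} = \left(-5902\right) \left(- \frac{58}{223}\right) - \frac{165395148}{2815} = \frac{342316}{223} - \frac{165395148}{2815} = - \frac{35919498464}{627745}$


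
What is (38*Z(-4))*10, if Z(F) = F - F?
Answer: 0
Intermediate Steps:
Z(F) = 0
(38*Z(-4))*10 = (38*0)*10 = 0*10 = 0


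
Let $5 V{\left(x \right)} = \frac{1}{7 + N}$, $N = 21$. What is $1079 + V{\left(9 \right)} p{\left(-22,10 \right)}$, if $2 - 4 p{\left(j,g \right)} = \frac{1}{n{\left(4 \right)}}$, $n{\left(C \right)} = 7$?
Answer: $\frac{4229693}{3920} \approx 1079.0$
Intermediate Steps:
$p{\left(j,g \right)} = \frac{13}{28}$ ($p{\left(j,g \right)} = \frac{1}{2} - \frac{1}{4 \cdot 7} = \frac{1}{2} - \frac{1}{28} = \frac{13}{28}$)
$V{\left(x \right)} = \frac{1}{140}$ ($V{\left(x \right)} = \frac{1}{5 \left(7 + 21\right)} = \frac{1}{5 \cdot 28} = \frac{1}{5} \cdot \frac{1}{28} = \frac{1}{140}$)
$1079 + V{\left(9 \right)} p{\left(-22,10 \right)} = 1079 + \frac{1}{140} \cdot \frac{13}{28} = 1079 + \frac{13}{3920} = \frac{4229693}{3920}$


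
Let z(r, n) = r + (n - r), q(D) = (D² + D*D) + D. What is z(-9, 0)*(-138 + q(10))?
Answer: 0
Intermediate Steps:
q(D) = D + 2*D² (q(D) = (D² + D²) + D = 2*D² + D = D + 2*D²)
z(r, n) = n
z(-9, 0)*(-138 + q(10)) = 0*(-138 + 10*(1 + 2*10)) = 0*(-138 + 10*(1 + 20)) = 0*(-138 + 10*21) = 0*(-138 + 210) = 0*72 = 0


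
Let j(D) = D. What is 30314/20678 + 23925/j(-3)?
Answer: -82438368/10339 ≈ -7973.5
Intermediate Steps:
30314/20678 + 23925/j(-3) = 30314/20678 + 23925/(-3) = 30314*(1/20678) + 23925*(-⅓) = 15157/10339 - 7975 = -82438368/10339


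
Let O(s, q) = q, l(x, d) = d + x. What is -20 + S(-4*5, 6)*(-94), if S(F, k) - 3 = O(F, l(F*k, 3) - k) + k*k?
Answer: 7876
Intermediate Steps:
S(F, k) = 6 + k² - k + F*k (S(F, k) = 3 + (((3 + F*k) - k) + k*k) = 3 + ((3 - k + F*k) + k²) = 3 + (3 + k² - k + F*k) = 6 + k² - k + F*k)
-20 + S(-4*5, 6)*(-94) = -20 + (6 + 6² - 1*6 - 4*5*6)*(-94) = -20 + (6 + 36 - 6 - 20*6)*(-94) = -20 + (6 + 36 - 6 - 120)*(-94) = -20 - 84*(-94) = -20 + 7896 = 7876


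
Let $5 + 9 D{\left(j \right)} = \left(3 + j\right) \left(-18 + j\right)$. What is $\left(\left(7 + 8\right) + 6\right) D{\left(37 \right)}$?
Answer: $\frac{5285}{3} \approx 1761.7$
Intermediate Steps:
$D{\left(j \right)} = - \frac{5}{9} + \frac{\left(-18 + j\right) \left(3 + j\right)}{9}$ ($D{\left(j \right)} = - \frac{5}{9} + \frac{\left(3 + j\right) \left(-18 + j\right)}{9} = - \frac{5}{9} + \frac{\left(-18 + j\right) \left(3 + j\right)}{9}$)
$\left(\left(7 + 8\right) + 6\right) D{\left(37 \right)} = \left(\left(7 + 8\right) + 6\right) \left(- \frac{59}{9} - \frac{185}{3} + \frac{37^{2}}{9}\right) = \left(15 + 6\right) \left(- \frac{59}{9} - \frac{185}{3} + \frac{1}{9} \cdot 1369\right) = 21 \left(- \frac{59}{9} - \frac{185}{3} + \frac{1369}{9}\right) = 21 \cdot \frac{755}{9} = \frac{5285}{3}$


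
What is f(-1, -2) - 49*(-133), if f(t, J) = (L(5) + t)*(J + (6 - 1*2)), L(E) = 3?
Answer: 6521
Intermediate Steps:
f(t, J) = (3 + t)*(4 + J) (f(t, J) = (3 + t)*(J + (6 - 1*2)) = (3 + t)*(J + (6 - 2)) = (3 + t)*(J + 4) = (3 + t)*(4 + J))
f(-1, -2) - 49*(-133) = (12 + 3*(-2) + 4*(-1) - 2*(-1)) - 49*(-133) = (12 - 6 - 4 + 2) + 6517 = 4 + 6517 = 6521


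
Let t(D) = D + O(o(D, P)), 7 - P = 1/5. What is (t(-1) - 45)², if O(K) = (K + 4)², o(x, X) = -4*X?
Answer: 151437636/625 ≈ 2.4230e+5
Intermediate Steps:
P = 34/5 (P = 7 - 1/5 = 7 - 1*⅕ = 7 - ⅕ = 34/5 ≈ 6.8000)
O(K) = (4 + K)²
t(D) = 13456/25 + D (t(D) = D + (4 - 4*34/5)² = D + (4 - 136/5)² = D + (-116/5)² = D + 13456/25 = 13456/25 + D)
(t(-1) - 45)² = ((13456/25 - 1) - 45)² = (13431/25 - 45)² = (12306/25)² = 151437636/625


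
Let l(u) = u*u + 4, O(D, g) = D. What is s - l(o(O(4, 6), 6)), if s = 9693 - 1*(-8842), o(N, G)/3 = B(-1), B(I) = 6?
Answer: 18207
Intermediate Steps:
o(N, G) = 18 (o(N, G) = 3*6 = 18)
l(u) = 4 + u**2 (l(u) = u**2 + 4 = 4 + u**2)
s = 18535 (s = 9693 + 8842 = 18535)
s - l(o(O(4, 6), 6)) = 18535 - (4 + 18**2) = 18535 - (4 + 324) = 18535 - 1*328 = 18535 - 328 = 18207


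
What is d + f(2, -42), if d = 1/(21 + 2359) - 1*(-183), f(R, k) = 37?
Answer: 523601/2380 ≈ 220.00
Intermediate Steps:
d = 435541/2380 (d = 1/2380 + 183 = 435541/2380 ≈ 183.00)
d + f(2, -42) = 435541/2380 + 37 = 523601/2380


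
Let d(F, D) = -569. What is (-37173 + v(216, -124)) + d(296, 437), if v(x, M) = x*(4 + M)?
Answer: -63662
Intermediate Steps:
(-37173 + v(216, -124)) + d(296, 437) = (-37173 + 216*(4 - 124)) - 569 = (-37173 + 216*(-120)) - 569 = (-37173 - 25920) - 569 = -63093 - 569 = -63662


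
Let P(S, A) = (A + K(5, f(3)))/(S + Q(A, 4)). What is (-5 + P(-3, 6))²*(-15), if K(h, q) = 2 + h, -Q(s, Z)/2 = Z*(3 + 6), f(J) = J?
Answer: -150544/375 ≈ -401.45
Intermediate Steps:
Q(s, Z) = -18*Z (Q(s, Z) = -2*Z*(3 + 6) = -2*Z*9 = -18*Z)
P(S, A) = (7 + A)/(-72 + S) (P(S, A) = (A + (2 + 5))/(S - 18*4) = (A + 7)/(S - 72) = (7 + A)/(-72 + S))
(-5 + P(-3, 6))²*(-15) = (-5 + (7 + 6)/(-72 - 3))²*(-15) = (-5 + 13/(-75))²*(-15) = (-5 - 1/75*13)²*(-15) = (-5 - 13/75)²*(-15) = (-388/75)²*(-15) = (150544/5625)*(-15) = -150544/375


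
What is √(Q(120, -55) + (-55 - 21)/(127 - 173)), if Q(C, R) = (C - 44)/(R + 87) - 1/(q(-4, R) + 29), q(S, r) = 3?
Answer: √135286/184 ≈ 1.9990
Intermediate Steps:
Q(C, R) = -1/32 + (-44 + C)/(87 + R) (Q(C, R) = (C - 44)/(R + 87) - 1/(3 + 29) = (-44 + C)/(87 + R) - 1/32 = -1/32 + (-44 + C)/(87 + R))
√(Q(120, -55) + (-55 - 21)/(127 - 173)) = √((-1495 - 1*(-55) + 32*120)/(32*(87 - 55)) + (-55 - 21)/(127 - 173)) = √((1/32)*(-1495 + 55 + 3840)/32 - 76/(-46)) = √((1/32)*(1/32)*2400 - 1/46*(-76)) = √(75/32 + 38/23) = √(2941/736) = √135286/184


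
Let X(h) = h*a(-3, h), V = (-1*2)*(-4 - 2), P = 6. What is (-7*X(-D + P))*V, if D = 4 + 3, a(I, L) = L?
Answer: -84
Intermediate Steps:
D = 7
V = 12 (V = -2*(-6) = 12)
X(h) = h**2 (X(h) = h*h = h**2)
(-7*X(-D + P))*V = -7*(-1*7 + 6)**2*12 = -7*(-7 + 6)**2*12 = -7*(-1)**2*12 = -7*1*12 = -7*12 = -84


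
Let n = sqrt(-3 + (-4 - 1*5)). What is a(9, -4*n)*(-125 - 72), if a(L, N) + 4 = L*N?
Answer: 788 + 14184*I*sqrt(3) ≈ 788.0 + 24567.0*I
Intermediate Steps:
n = 2*I*sqrt(3) (n = sqrt(-3 + (-4 - 5)) = sqrt(-3 - 9) = sqrt(-12) = 2*I*sqrt(3) ≈ 3.4641*I)
a(L, N) = -4 + L*N
a(9, -4*n)*(-125 - 72) = (-4 + 9*(-8*I*sqrt(3)))*(-125 - 72) = (-4 + 9*(-8*I*sqrt(3)))*(-197) = (-4 - 72*I*sqrt(3))*(-197) = 788 + 14184*I*sqrt(3)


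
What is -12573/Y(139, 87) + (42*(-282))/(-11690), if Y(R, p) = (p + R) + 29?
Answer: -137103/2839 ≈ -48.293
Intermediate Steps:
Y(R, p) = 29 + R + p (Y(R, p) = (R + p) + 29 = 29 + R + p)
-12573/Y(139, 87) + (42*(-282))/(-11690) = -12573/(29 + 139 + 87) + (42*(-282))/(-11690) = -12573/255 - 11844*(-1/11690) = -12573*1/255 + 846/835 = -4191/85 + 846/835 = -137103/2839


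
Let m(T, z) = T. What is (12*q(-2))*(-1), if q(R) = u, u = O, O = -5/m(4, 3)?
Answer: 15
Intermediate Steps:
O = -5/4 ≈ -1.2500
u = -5/4 ≈ -1.2500
q(R) = -5/4
(12*q(-2))*(-1) = (12*(-5/4))*(-1) = -15*(-1) = 15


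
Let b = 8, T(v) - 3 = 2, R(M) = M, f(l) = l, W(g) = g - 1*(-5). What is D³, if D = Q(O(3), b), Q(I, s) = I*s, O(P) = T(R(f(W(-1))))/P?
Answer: 64000/27 ≈ 2370.4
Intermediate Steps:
W(g) = 5 + g (W(g) = g + 5 = 5 + g)
T(v) = 5 (T(v) = 3 + 2 = 5)
O(P) = 5/P
D = 40/3 (D = (5/3)*8 = 40/3 ≈ 13.333)
D³ = (40/3)³ = 64000/27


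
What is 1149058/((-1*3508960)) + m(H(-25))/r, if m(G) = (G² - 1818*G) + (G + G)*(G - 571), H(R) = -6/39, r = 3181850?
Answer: -339349402019/1036748549200 ≈ -0.32732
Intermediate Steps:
H(R) = -2/13 (H(R) = -6*1/39 = -2/13)
m(G) = G² - 1818*G + 2*G*(-571 + G) (m(G) = (G² - 1818*G) + (2*G)*(-571 + G) = (G² - 1818*G) + 2*G*(-571 + G) = G² - 1818*G + 2*G*(-571 + G))
1149058/((-1*3508960)) + m(H(-25))/r = 1149058/((-1*3508960)) - 2*(-2960 + 3*(-2/13))/13/3181850 = 1149058/(-3508960) - 2*(-2960 - 6/13)/13*(1/3181850) = 1149058*(-1/3508960) - 2/13*(-38486/13)*(1/3181850) = -574529/1754480 + (76972/169)*(1/3181850) = -574529/1754480 + 5498/38409475 = -339349402019/1036748549200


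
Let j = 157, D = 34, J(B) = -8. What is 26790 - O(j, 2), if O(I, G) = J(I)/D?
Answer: 455434/17 ≈ 26790.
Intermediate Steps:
O(I, G) = -4/17 (O(I, G) = -8/34 = -8*1/34 = -4/17)
26790 - O(j, 2) = 26790 - 1*(-4/17) = 26790 + 4/17 = 455434/17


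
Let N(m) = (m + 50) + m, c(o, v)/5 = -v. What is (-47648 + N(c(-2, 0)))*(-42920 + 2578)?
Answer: 1920198516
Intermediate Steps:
c(o, v) = -5*v (c(o, v) = 5*(-v) = -5*v)
N(m) = 50 + 2*m (N(m) = (50 + m) + m = 50 + 2*m)
(-47648 + N(c(-2, 0)))*(-42920 + 2578) = (-47648 + (50 + 2*(-5*0)))*(-42920 + 2578) = (-47648 + (50 + 2*0))*(-40342) = (-47648 + (50 + 0))*(-40342) = (-47648 + 50)*(-40342) = -47598*(-40342) = 1920198516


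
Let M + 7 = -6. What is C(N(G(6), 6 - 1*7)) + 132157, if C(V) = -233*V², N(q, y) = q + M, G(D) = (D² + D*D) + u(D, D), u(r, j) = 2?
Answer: -734836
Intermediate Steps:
M = -13 (M = -7 - 6 = -13)
G(D) = 2 + 2*D² (G(D) = (D² + D*D) + 2 = (D² + D²) + 2 = 2*D² + 2 = 2 + 2*D²)
N(q, y) = -13 + q (N(q, y) = q - 13 = -13 + q)
C(N(G(6), 6 - 1*7)) + 132157 = -233*(-13 + (2 + 2*6²))² + 132157 = -233*(-13 + (2 + 2*36))² + 132157 = -233*(-13 + (2 + 72))² + 132157 = -233*(-13 + 74)² + 132157 = -233*61² + 132157 = -233*3721 + 132157 = -866993 + 132157 = -734836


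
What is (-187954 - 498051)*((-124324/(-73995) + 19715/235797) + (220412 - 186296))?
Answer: -9074777281545194777/387728867 ≈ -2.3405e+10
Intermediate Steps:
(-187954 - 498051)*((-124324/(-73995) + 19715/235797) + (220412 - 186296)) = -686005*((-124324*(-1/73995) + 19715*(1/235797)) + 34116) = -686005*((124324/73995 + 19715/235797) + 34116) = -686005*(3419337517/1938644335 + 34116) = -686005*66142209470377/1938644335 = -9074777281545194777/387728867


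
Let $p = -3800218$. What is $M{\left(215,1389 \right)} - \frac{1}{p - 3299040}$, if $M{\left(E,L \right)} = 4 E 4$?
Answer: $\frac{24421447521}{7099258} \approx 3440.0$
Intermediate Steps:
$M{\left(E,L \right)} = 16 E$
$M{\left(215,1389 \right)} - \frac{1}{p - 3299040} = 16 \cdot 215 - \frac{1}{-3800218 - 3299040} = 3440 - \frac{1}{-7099258} = 3440 - - \frac{1}{7099258} = 3440 + \frac{1}{7099258} = \frac{24421447521}{7099258}$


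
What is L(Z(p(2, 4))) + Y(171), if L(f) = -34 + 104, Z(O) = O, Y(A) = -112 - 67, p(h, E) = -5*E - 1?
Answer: -109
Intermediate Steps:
p(h, E) = -1 - 5*E
Y(A) = -179
L(f) = 70
L(Z(p(2, 4))) + Y(171) = 70 - 179 = -109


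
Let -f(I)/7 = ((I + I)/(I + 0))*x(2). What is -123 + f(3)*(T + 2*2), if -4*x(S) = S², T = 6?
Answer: 17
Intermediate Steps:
x(S) = -S²/4
f(I) = 14 (f(I) = -7*(I + I)/(I + 0)*(-¼*2²) = -7*(2*I)/I*(-¼*4) = -14*(-1) = -7*(-2) = 14)
-123 + f(3)*(T + 2*2) = -123 + 14*(6 + 2*2) = -123 + 14*(6 + 4) = -123 + 14*10 = -123 + 140 = 17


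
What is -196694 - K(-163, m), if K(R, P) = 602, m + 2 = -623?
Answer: -197296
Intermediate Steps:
m = -625 (m = -2 - 623 = -625)
-196694 - K(-163, m) = -196694 - 1*602 = -196694 - 602 = -197296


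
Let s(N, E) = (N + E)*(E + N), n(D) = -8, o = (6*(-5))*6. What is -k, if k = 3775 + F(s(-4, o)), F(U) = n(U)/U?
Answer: -15975799/4232 ≈ -3775.0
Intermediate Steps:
o = -180 (o = -30*6 = -180)
s(N, E) = (E + N)² (s(N, E) = (E + N)*(E + N) = (E + N)²)
F(U) = -8/U
k = 15975799/4232 (k = 3775 - 8/(-180 - 4)² = 3775 - 8/((-184)²) = 3775 - 8/33856 = 3775 - 8*1/33856 = 3775 - 1/4232 = 15975799/4232 ≈ 3775.0)
-k = -1*15975799/4232 = -15975799/4232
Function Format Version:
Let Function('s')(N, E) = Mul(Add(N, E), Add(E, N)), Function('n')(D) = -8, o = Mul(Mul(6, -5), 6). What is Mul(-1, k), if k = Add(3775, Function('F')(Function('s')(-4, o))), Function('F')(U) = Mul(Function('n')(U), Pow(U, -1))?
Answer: Rational(-15975799, 4232) ≈ -3775.0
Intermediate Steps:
o = -180 (o = Mul(-30, 6) = -180)
Function('s')(N, E) = Pow(Add(E, N), 2) (Function('s')(N, E) = Mul(Add(E, N), Add(E, N)) = Pow(Add(E, N), 2))
Function('F')(U) = Mul(-8, Pow(U, -1))
k = Rational(15975799, 4232) (k = Add(3775, Mul(-8, Pow(Pow(Add(-180, -4), 2), -1))) = Add(3775, Mul(-8, Pow(Pow(-184, 2), -1))) = Add(3775, Mul(-8, Pow(33856, -1))) = Add(3775, Mul(-8, Rational(1, 33856))) = Add(3775, Rational(-1, 4232)) = Rational(15975799, 4232) ≈ 3775.0)
Mul(-1, k) = Mul(-1, Rational(15975799, 4232)) = Rational(-15975799, 4232)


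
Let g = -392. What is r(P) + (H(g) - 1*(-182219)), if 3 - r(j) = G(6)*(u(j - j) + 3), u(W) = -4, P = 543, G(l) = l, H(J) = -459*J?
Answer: 362156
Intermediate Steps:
r(j) = 9 (r(j) = 3 - 6*(-4 + 3) = 3 - 6*(-1) = 3 - 1*(-6) = 3 + 6 = 9)
r(P) + (H(g) - 1*(-182219)) = 9 + (-459*(-392) - 1*(-182219)) = 9 + (179928 + 182219) = 9 + 362147 = 362156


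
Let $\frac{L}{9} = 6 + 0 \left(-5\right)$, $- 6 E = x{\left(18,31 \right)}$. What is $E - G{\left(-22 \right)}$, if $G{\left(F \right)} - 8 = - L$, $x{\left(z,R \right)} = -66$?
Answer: $57$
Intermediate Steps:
$E = 11$ ($E = \left(- \frac{1}{6}\right) \left(-66\right) = 11$)
$L = 54$ ($L = 9 \left(6 + 0 \left(-5\right)\right) = 9 \left(6 + 0\right) = 9 \cdot 6 = 54$)
$G{\left(F \right)} = -46$ ($G{\left(F \right)} = 8 - 54 = -46$)
$E - G{\left(-22 \right)} = 11 - -46 = 11 + 46 = 57$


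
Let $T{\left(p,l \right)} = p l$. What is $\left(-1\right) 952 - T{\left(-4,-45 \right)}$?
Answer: $-1132$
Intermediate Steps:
$T{\left(p,l \right)} = l p$
$\left(-1\right) 952 - T{\left(-4,-45 \right)} = \left(-1\right) 952 - \left(-45\right) \left(-4\right) = -952 - 180 = -1132$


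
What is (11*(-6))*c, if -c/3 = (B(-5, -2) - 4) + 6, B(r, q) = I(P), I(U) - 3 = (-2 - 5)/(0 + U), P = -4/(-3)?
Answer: -99/2 ≈ -49.500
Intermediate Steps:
P = 4/3 (P = -4*(-1/3) = 4/3 ≈ 1.3333)
I(U) = 3 - 7/U (I(U) = 3 + (-2 - 5)/(0 + U) = 3 - 7/U)
B(r, q) = -9/4 (B(r, q) = 3 - 7/4/3 = 3 - 7*3/4 = 3 - 21/4 = -9/4)
c = 3/4 (c = -3*((-9/4 - 4) + 6) = -3*(-25/4 + 6) = -3*(-1/4) = 3/4 ≈ 0.75000)
(11*(-6))*c = (11*(-6))*(3/4) = -66*3/4 = -99/2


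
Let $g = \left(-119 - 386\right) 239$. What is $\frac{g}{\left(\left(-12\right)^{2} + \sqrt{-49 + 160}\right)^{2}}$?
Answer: $- \frac{120695}{\left(144 + \sqrt{111}\right)^{2}} \approx -5.054$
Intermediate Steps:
$g = -120695$ ($g = \left(-505\right) 239 = -120695$)
$\frac{g}{\left(\left(-12\right)^{2} + \sqrt{-49 + 160}\right)^{2}} = - \frac{120695}{\left(\left(-12\right)^{2} + \sqrt{-49 + 160}\right)^{2}} = - \frac{120695}{\left(144 + \sqrt{111}\right)^{2}}$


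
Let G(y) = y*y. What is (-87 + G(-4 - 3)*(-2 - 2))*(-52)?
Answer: 14716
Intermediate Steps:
G(y) = y²
(-87 + G(-4 - 3)*(-2 - 2))*(-52) = (-87 + (-4 - 3)²*(-2 - 2))*(-52) = (-87 + (-7)²*(-4))*(-52) = (-87 + 49*(-4))*(-52) = (-87 - 196)*(-52) = -283*(-52) = 14716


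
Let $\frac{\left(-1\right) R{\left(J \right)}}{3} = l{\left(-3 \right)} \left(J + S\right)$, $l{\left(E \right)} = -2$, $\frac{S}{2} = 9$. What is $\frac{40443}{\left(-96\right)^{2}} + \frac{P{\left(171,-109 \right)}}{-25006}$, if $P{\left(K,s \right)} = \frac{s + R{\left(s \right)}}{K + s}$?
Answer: $\frac{5225644273}{1190685696} \approx 4.3888$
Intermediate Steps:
$S = 18$ ($S = 2 \cdot 9 = 18$)
$R{\left(J \right)} = 108 + 6 J$ ($R{\left(J \right)} = - 3 \left(- 2 \left(J + 18\right)\right) = - 3 \left(- 2 \left(18 + J\right)\right) = - 3 \left(-36 - 2 J\right) = 108 + 6 J$)
$P{\left(K,s \right)} = \frac{108 + 7 s}{K + s}$ ($P{\left(K,s \right)} = \frac{s + \left(108 + 6 s\right)}{K + s} = \frac{108 + 7 s}{K + s}$)
$\frac{40443}{\left(-96\right)^{2}} + \frac{P{\left(171,-109 \right)}}{-25006} = \frac{40443}{\left(-96\right)^{2}} + \frac{\frac{1}{171 - 109} \left(108 + 7 \left(-109\right)\right)}{-25006} = \frac{40443}{9216} + \frac{108 - 763}{62} \left(- \frac{1}{25006}\right) = 40443 \cdot \frac{1}{9216} + \frac{1}{62} \left(-655\right) \left(- \frac{1}{25006}\right) = \frac{13481}{3072} - - \frac{655}{1550372} = \frac{13481}{3072} + \frac{655}{1550372} = \frac{5225644273}{1190685696}$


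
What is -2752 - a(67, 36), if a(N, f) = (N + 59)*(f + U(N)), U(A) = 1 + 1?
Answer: -7540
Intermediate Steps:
U(A) = 2
a(N, f) = (2 + f)*(59 + N) (a(N, f) = (N + 59)*(f + 2) = (59 + N)*(2 + f) = (2 + f)*(59 + N))
-2752 - a(67, 36) = -2752 - (118 + 2*67 + 59*36 + 67*36) = -2752 - (118 + 134 + 2124 + 2412) = -2752 - 1*4788 = -2752 - 4788 = -7540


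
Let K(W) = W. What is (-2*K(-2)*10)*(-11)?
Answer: -440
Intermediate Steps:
(-2*K(-2)*10)*(-11) = (-2*(-2)*10)*(-11) = (4*10)*(-11) = 40*(-11) = -440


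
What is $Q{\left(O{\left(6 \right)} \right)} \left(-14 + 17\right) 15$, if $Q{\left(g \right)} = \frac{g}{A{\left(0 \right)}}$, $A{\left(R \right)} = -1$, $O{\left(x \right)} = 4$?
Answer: $-180$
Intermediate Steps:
$Q{\left(g \right)} = - g$ ($Q{\left(g \right)} = \frac{g}{-1} = g \left(-1\right) = - g$)
$Q{\left(O{\left(6 \right)} \right)} \left(-14 + 17\right) 15 = \left(-1\right) 4 \left(-14 + 17\right) 15 = - 4 \cdot 3 \cdot 15 = \left(-4\right) 45 = -180$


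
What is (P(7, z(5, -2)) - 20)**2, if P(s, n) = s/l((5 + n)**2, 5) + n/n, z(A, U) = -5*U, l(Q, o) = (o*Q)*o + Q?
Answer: 12352766449/34222500 ≈ 360.95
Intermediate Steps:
l(Q, o) = Q + Q*o**2 (l(Q, o) = (Q*o)*o + Q = Q*o**2 + Q = Q + Q*o**2)
P(s, n) = 1 + s/(26*(5 + n)**2) (P(s, n) = s/(((5 + n)**2*(1 + 5**2))) + n/n = s/(((5 + n)**2*(1 + 25))) + 1 = s/(((5 + n)**2*26)) + 1 = s/((26*(5 + n)**2)) + 1 = s*(1/(26*(5 + n)**2)) + 1 = s/(26*(5 + n)**2) + 1 = 1 + s/(26*(5 + n)**2))
(P(7, z(5, -2)) - 20)**2 = ((1 + (1/26)*7/(5 - 5*(-2))**2) - 20)**2 = ((1 + (1/26)*7/(5 + 10)**2) - 20)**2 = ((1 + (1/26)*7/15**2) - 20)**2 = ((1 + (1/26)*7*(1/225)) - 20)**2 = ((1 + 7/5850) - 20)**2 = (5857/5850 - 20)**2 = (-111143/5850)**2 = 12352766449/34222500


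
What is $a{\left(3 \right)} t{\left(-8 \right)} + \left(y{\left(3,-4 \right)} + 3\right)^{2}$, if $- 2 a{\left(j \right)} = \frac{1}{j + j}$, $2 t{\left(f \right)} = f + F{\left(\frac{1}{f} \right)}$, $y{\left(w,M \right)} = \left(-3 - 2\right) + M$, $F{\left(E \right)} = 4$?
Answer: $\frac{217}{6} \approx 36.167$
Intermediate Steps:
$y{\left(w,M \right)} = -5 + M$
$t{\left(f \right)} = 2 + \frac{f}{2}$ ($t{\left(f \right)} = \frac{f + 4}{2} = \frac{4 + f}{2} = 2 + \frac{f}{2}$)
$a{\left(j \right)} = - \frac{1}{4 j}$ ($a{\left(j \right)} = - \frac{1}{2 \left(j + j\right)} = - \frac{1}{2 \cdot 2 j} = - \frac{\frac{1}{2} \frac{1}{j}}{2} = - \frac{1}{4 j}$)
$a{\left(3 \right)} t{\left(-8 \right)} + \left(y{\left(3,-4 \right)} + 3\right)^{2} = - \frac{1}{4 \cdot 3} \left(2 + \frac{1}{2} \left(-8\right)\right) + \left(\left(-5 - 4\right) + 3\right)^{2} = \left(- \frac{1}{4}\right) \frac{1}{3} \left(2 - 4\right) + \left(-9 + 3\right)^{2} = \left(- \frac{1}{12}\right) \left(-2\right) + \left(-6\right)^{2} = \frac{1}{6} + 36 = \frac{217}{6}$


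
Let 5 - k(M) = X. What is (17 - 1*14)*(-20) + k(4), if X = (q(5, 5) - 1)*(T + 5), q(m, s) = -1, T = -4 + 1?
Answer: -51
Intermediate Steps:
T = -3
X = -4 (X = (-1 - 1)*(-3 + 5) = -2*2 = -4)
k(M) = 9 (k(M) = 5 - 1*(-4) = 5 + 4 = 9)
(17 - 1*14)*(-20) + k(4) = (17 - 1*14)*(-20) + 9 = (17 - 14)*(-20) + 9 = 3*(-20) + 9 = -60 + 9 = -51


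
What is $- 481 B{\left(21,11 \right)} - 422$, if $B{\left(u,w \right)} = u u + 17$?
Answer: $-220720$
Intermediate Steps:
$B{\left(u,w \right)} = 17 + u^{2}$ ($B{\left(u,w \right)} = u^{2} + 17 = 17 + u^{2}$)
$- 481 B{\left(21,11 \right)} - 422 = - 481 \left(17 + 21^{2}\right) - 422 = - 481 \left(17 + 441\right) - 422 = \left(-481\right) 458 - 422 = -220298 - 422 = -220720$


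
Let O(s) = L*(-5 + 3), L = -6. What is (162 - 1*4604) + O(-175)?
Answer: -4430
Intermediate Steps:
O(s) = 12 (O(s) = -6*(-5 + 3) = -6*(-2) = 12)
(162 - 1*4604) + O(-175) = (162 - 1*4604) + 12 = (162 - 4604) + 12 = -4442 + 12 = -4430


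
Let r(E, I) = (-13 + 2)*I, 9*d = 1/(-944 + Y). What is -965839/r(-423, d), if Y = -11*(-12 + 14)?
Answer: -8397004266/11 ≈ -7.6336e+8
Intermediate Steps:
Y = -22 (Y = -11*2 = -22)
d = -1/8694 (d = 1/(9*(-944 - 22)) = (1/9)/(-966) = (1/9)*(-1/966) = -1/8694 ≈ -0.00011502)
r(E, I) = -11*I
-965839/r(-423, d) = -965839/((-11*(-1/8694))) = -965839/11/8694 = -965839*8694/11 = -8397004266/11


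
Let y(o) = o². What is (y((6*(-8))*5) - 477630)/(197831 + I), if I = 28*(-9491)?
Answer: 140010/22639 ≈ 6.1845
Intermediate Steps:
I = -265748
(y((6*(-8))*5) - 477630)/(197831 + I) = (((6*(-8))*5)² - 477630)/(197831 - 265748) = ((-48*5)² - 477630)/(-67917) = ((-240)² - 477630)*(-1/67917) = (57600 - 477630)*(-1/67917) = -420030*(-1/67917) = 140010/22639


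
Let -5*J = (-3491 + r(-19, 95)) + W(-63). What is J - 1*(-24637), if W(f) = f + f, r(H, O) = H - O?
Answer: 126916/5 ≈ 25383.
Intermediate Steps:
W(f) = 2*f
J = 3731/5 (J = -((-3491 + (-19 - 1*95)) + 2*(-63))/5 = -((-3491 + (-19 - 95)) - 126)/5 = -((-3491 - 114) - 126)/5 = -(-3605 - 126)/5 = -⅕*(-3731) = 3731/5 ≈ 746.20)
J - 1*(-24637) = 3731/5 - 1*(-24637) = 3731/5 + 24637 = 126916/5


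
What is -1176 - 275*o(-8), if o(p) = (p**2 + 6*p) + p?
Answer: -3376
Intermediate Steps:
o(p) = p**2 + 7*p
-1176 - 275*o(-8) = -1176 - (-2200)*(7 - 8) = -1176 - (-2200)*(-1) = -1176 - 275*8 = -1176 - 2200 = -3376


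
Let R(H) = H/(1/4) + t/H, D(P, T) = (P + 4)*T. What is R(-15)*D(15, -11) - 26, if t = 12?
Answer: 63406/5 ≈ 12681.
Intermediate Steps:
D(P, T) = T*(4 + P) (D(P, T) = (4 + P)*T = T*(4 + P))
R(H) = 4*H + 12/H (R(H) = H/(1/4) + 12/H = H/(¼) + 12/H = H*4 + 12/H = 4*H + 12/H)
R(-15)*D(15, -11) - 26 = (4*(-15) + 12/(-15))*(-11*(4 + 15)) - 26 = (-60 + 12*(-1/15))*(-11*19) - 26 = (-60 - ⅘)*(-209) - 26 = -304/5*(-209) - 26 = 63536/5 - 26 = 63406/5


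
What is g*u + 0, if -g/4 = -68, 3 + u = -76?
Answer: -21488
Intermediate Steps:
u = -79 (u = -3 - 76 = -79)
g = 272 (g = -4*(-68) = 272)
g*u + 0 = 272*(-79) + 0 = -21488 + 0 = -21488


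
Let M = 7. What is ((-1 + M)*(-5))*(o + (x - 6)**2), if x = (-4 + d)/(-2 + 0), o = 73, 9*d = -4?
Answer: -70690/27 ≈ -2618.1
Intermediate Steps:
d = -4/9 (d = (1/9)*(-4) = -4/9 ≈ -0.44444)
x = 20/9 (x = (-4 - 4/9)/(-2 + 0) = -40/9/(-2) = -40/9*(-1/2) = 20/9 ≈ 2.2222)
((-1 + M)*(-5))*(o + (x - 6)**2) = ((-1 + 7)*(-5))*(73 + (20/9 - 6)**2) = (6*(-5))*(73 + (-34/9)**2) = -30*(73 + 1156/81) = -30*7069/81 = -70690/27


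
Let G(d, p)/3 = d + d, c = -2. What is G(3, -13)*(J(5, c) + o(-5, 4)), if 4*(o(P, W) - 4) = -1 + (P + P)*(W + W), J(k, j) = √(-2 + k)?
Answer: -585/2 + 18*√3 ≈ -261.32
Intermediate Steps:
G(d, p) = 6*d (G(d, p) = 3*(d + d) = 3*(2*d) = 6*d)
o(P, W) = 15/4 + P*W (o(P, W) = 4 + (-1 + (P + P)*(W + W))/4 = 4 + (-1 + (2*P)*(2*W))/4 = 4 + (-1 + 4*P*W)/4 = 4 + (-¼ + P*W) = 15/4 + P*W)
G(3, -13)*(J(5, c) + o(-5, 4)) = (6*3)*(√(-2 + 5) + (15/4 - 5*4)) = 18*(√3 + (15/4 - 20)) = 18*(√3 - 65/4) = 18*(-65/4 + √3) = -585/2 + 18*√3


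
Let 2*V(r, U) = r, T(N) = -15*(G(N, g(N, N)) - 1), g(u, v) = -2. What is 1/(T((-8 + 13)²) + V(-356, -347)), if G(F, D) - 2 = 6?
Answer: -1/283 ≈ -0.0035336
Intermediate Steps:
G(F, D) = 8 (G(F, D) = 2 + 6 = 8)
T(N) = -105 (T(N) = -15*(8 - 1) = -15*7 = -105)
V(r, U) = r/2
1/(T((-8 + 13)²) + V(-356, -347)) = 1/(-105 + (½)*(-356)) = 1/(-105 - 178) = 1/(-283) = -1/283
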